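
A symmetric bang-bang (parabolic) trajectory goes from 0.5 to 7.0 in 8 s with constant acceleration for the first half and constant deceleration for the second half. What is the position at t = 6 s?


Symmetric rest-to-rest: each phase covers (pf-p0)/2 in time T/2. 0.5*a*(T/2)^2 = (pf-p0)/2 => a = 4*(pf-p0)/T^2
a = 4*(7.0-0.5)/8^2 = 0.4062
t = 6 is in the deceleration phase (t > T/2).
p = pf - 0.5*a*(T-t)^2 = 7.0 - 0.5*0.4062*2^2
= 6.1875


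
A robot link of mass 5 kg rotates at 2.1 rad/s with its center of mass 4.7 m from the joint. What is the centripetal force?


F = m * omega^2 * r
= 5 * 2.1^2 * 4.7
= 5 * 4.41 * 4.7
= 103.635 N


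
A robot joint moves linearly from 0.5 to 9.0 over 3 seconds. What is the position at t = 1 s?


s = t/T = 1/3 = 0.3333
p(t) = p0 + (pf-p0)*s
= 0.5 + (9.0 - 0.5) * 0.3333
= 3.3333


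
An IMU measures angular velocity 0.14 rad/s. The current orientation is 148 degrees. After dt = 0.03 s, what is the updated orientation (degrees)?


delta_theta = w * dt = 0.14 * 0.03 = 0.0042 rad
= 0.2406 deg
theta_new = 148 + 0.2406 = 148.2406 deg


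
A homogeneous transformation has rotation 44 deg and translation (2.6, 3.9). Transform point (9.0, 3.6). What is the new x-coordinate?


x' = cos(theta)*px - sin(theta)*py + tx
= 0.7193*9.0 - 0.6947*3.6 + 2.6
= 6.5733


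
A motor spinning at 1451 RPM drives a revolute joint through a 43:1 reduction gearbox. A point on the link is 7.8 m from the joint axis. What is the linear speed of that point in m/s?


omega_motor = 1451 * 2*pi/60 = 151.9484 rad/s
omega_joint = omega_motor / 43 = 3.5337 rad/s
v = omega_joint * r = 3.5337 * 7.8
= 27.5627 m/s


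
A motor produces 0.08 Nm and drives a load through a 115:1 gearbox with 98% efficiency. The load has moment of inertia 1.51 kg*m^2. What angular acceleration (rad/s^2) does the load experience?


tau_out = tau_motor * N * eta
= 0.08 * 115 * 0.98 = 9.016 Nm
alpha = tau_out / I = 9.016 / 1.51
= 5.9709 rad/s^2


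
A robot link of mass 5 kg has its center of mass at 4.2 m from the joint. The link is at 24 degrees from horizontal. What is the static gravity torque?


tau = m*g*L*cos(angle)
= 5 * 9.81 * 4.2 * cos(24 deg)
= 5 * 9.81 * 4.2 * 0.9135
= 188.1995 Nm


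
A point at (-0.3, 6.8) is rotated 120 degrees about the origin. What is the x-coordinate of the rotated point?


x' = x*cos(theta) - y*sin(theta)
cos(120 deg) = -0.5, sin(120 deg) = 0.866
x' = -0.3 * -0.5 - 6.8 * 0.866
= 0.15 - 5.889
= -5.739


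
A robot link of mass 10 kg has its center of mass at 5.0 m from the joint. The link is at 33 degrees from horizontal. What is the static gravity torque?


tau = m*g*L*cos(angle)
= 10 * 9.81 * 5.0 * cos(33 deg)
= 10 * 9.81 * 5.0 * 0.8387
= 411.3679 Nm


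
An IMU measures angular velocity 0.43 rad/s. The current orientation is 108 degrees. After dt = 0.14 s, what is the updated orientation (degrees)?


delta_theta = w * dt = 0.43 * 0.14 = 0.0602 rad
= 3.4492 deg
theta_new = 108 + 3.4492 = 111.4492 deg


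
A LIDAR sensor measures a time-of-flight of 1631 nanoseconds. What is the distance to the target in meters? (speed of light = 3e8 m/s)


tof = 1631 ns = 1.631e-06 s
dist = c * tof / 2
= 3e8 * 1.631e-06 / 2
= 244.65 m


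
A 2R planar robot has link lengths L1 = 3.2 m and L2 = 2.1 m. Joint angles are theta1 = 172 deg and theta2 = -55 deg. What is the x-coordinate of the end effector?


Convert angles to radians: theta1 = 3.002, theta2 = -0.9599
x = L1*cos(theta1) + L2*cos(theta1+theta2)
x = -3.1689 + -0.9534
x = -4.1222


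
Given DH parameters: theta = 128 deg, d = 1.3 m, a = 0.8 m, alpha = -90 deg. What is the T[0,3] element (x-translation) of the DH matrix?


T[0,3] = a * cos(theta)
= 0.8 * cos(128 deg)
= 0.8 * -0.6157
= -0.4925


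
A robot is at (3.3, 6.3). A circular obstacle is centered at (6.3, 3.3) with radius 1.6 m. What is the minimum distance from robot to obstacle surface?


center_dist = sqrt((3.3-6.3)^2 + (6.3-3.3)^2)
= sqrt(9.0 + 9.0)
= 4.2426
min_dist = center_dist - radius = 4.2426 - 1.6 = 2.6426 m


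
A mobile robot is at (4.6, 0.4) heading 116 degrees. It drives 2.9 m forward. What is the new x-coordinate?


x_new = x0 + d*cos(theta)
= 4.6 + 2.9*cos(116)
= 4.6 + -1.2713
= 3.3287


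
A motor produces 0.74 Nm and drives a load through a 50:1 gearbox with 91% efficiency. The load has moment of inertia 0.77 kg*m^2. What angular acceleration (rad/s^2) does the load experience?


tau_out = tau_motor * N * eta
= 0.74 * 50 * 0.91 = 33.67 Nm
alpha = tau_out / I = 33.67 / 0.77
= 43.7273 rad/s^2


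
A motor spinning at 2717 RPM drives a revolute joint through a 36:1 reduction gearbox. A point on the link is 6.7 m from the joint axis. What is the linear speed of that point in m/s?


omega_motor = 2717 * 2*pi/60 = 284.5236 rad/s
omega_joint = omega_motor / 36 = 7.9034 rad/s
v = omega_joint * r = 7.9034 * 6.7
= 52.953 m/s


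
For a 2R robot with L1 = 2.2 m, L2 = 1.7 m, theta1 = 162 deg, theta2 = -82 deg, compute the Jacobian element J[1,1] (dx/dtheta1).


J[1,1] = -L1*sin(t1) - L2*sin(t1+t2)
= -2.2*sin(162) - 1.7*sin(80)
= -2.354


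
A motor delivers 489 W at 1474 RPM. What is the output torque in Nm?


omega = 1474 * 2*pi/60 = 154.3569 rad/s
tau = P / omega = 489 / 154.3569
= 3.168 Nm


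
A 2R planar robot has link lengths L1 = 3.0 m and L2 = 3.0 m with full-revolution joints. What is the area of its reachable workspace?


r_max = L1 + L2 = 6.0 m
r_min = |L1 - L2| = 0.0 m
Area = pi*(r_max^2 - r_min^2)
= pi*(36.0 - 0.0)
= pi * 36.0
= 113.0973 m^2


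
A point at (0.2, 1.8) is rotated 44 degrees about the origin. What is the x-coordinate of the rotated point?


x' = x*cos(theta) - y*sin(theta)
cos(44 deg) = 0.7193, sin(44 deg) = 0.6947
x' = 0.2 * 0.7193 - 1.8 * 0.6947
= 0.1439 - 1.2504
= -1.1065


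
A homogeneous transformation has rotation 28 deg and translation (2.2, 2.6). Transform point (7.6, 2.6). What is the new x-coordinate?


x' = cos(theta)*px - sin(theta)*py + tx
= 0.8829*7.6 - 0.4695*2.6 + 2.2
= 7.6898


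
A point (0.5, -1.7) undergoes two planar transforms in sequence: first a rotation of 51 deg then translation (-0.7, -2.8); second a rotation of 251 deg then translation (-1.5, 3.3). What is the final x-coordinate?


After transform 1:
x1 = cos(51)*0.5 - sin(51)*-1.7 + -0.7 = 0.9358
y1 = sin(51)*0.5 + cos(51)*-1.7 + -2.8 = -3.4813
After transform 2:
x2 = cos(251)*0.9358 - sin(251)*-3.4813 + -1.5
= -5.0963


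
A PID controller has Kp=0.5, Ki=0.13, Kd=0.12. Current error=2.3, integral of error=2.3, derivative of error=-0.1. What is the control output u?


u = Kp*e + Ki*int(e) + Kd*de/dt
= 0.5*2.3 + 0.13*2.3 + 0.12*(-0.1)
= 1.15 + 0.299 + -0.012
= 1.437


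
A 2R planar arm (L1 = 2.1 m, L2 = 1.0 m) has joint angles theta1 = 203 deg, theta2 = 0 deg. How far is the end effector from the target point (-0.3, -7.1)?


End effector via forward kinematics:
x = L1*cos(t1) + L2*cos(t1+t2) = -2.8536
y = L1*sin(t1) + L2*sin(t1+t2) = -1.2113
Distance to target:
d = sqrt((-0.3 - -2.8536)^2 + (-7.1 - -1.2113)^2)
= sqrt(6.5207 + 34.6772)
= 6.4186 m


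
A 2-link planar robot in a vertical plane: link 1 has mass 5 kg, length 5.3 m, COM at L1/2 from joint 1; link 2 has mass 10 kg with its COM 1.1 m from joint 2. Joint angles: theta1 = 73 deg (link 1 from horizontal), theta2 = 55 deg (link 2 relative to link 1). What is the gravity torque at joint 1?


Horizontal distance from joint 1 to link-1 COM:
  x_c1 = (L1/2)*cos(t1) = 2.65 * 0.2924 = 0.7748 m
Horizontal distance from joint 1 to link-2 COM:
  x_c2 = L1*cos(t1) + Lc2*cos(t1+t2)
       = 5.3*0.2924 + 1.1*-0.6157 = 0.8723 m
tau1 = m1*g*x_c1 + m2*g*x_c2
     = 5*9.81*0.7748 + 10*9.81*0.8723
     = 38.0032 + 85.5768
     = 123.58 Nm


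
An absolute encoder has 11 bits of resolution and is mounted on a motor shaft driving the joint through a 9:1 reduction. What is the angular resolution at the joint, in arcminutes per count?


counts = 2^11 = 2048
effective counts at joint = 2048 * 9 = 18432
resolution = 360*60 / 18432
= 1.1719 arcmin/count


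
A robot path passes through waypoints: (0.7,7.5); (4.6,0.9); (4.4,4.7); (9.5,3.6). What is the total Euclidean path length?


Segment lengths:
  seg1 = sqrt((3.9)^2 + (-6.6)^2) = 7.6662
  seg2 = sqrt((-0.2)^2 + (3.8)^2) = 3.8053
  seg3 = sqrt((5.1)^2 + (-1.1)^2) = 5.2173
Total = 16.6887


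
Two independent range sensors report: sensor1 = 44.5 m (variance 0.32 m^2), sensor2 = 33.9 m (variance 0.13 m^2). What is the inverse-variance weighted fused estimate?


w1 = (1/var1) / (1/var1 + 1/var2)
   = 3.125 / (3.125 + 7.6923) = 0.2889
w2 = 1 - w1 = 0.7111
fused = w1*s1 + w2*s2 = 12.8556 + 24.1067
= 36.9622 m


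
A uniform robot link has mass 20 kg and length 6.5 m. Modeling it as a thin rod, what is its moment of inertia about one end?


I = (1/3) * m * L^2
= (1/3) * 20 * 6.5^2
= 0.333333 * 20 * 42.25
= 281.6667 kg*m^2


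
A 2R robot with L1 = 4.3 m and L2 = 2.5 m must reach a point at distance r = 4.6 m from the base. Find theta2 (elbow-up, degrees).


cos(theta2) = (r^2 - L1^2 - L2^2) / (2*L1*L2)
cos(theta2) = (21.16 - 18.49 - 6.25) / 21.5
cos(theta2) = -0.166512
theta2 = 99.5851 degrees


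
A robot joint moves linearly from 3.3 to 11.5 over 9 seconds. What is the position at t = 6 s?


s = t/T = 6/9 = 0.6667
p(t) = p0 + (pf-p0)*s
= 3.3 + (11.5 - 3.3) * 0.6667
= 8.7667


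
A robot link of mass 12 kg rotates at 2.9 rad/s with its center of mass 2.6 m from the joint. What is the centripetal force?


F = m * omega^2 * r
= 12 * 2.9^2 * 2.6
= 12 * 8.41 * 2.6
= 262.392 N


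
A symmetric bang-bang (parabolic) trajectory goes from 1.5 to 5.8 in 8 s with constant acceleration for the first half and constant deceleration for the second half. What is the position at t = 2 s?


Symmetric rest-to-rest: each phase covers (pf-p0)/2 in time T/2. 0.5*a*(T/2)^2 = (pf-p0)/2 => a = 4*(pf-p0)/T^2
a = 4*(5.8-1.5)/8^2 = 0.2687
t = 2 is in the acceleration phase (t <= T/2).
p = p0 + 0.5*a*t^2 = 1.5 + 0.5*0.2687*2^2
= 2.0375


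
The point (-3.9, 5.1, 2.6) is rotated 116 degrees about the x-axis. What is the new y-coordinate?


Rotation about x-axis: y' = y*cos(theta) - z*sin(theta)
= 5.1 * -0.4384 - 2.6 * 0.8988
= -4.5726


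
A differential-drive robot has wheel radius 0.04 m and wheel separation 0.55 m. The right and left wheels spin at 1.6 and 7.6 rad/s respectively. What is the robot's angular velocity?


vR = r*wR = 0.04*1.6 = 0.064 m/s
vL = r*wL = 0.04*7.6 = 0.304 m/s
v = (vR+vL)/2 = 0.184 m/s
omega = (vR-vL)/L = -0.4364 rad/s
angular velocity = -0.4364 rad/s


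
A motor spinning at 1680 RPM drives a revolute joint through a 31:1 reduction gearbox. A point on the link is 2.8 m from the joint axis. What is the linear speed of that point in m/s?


omega_motor = 1680 * 2*pi/60 = 175.9292 rad/s
omega_joint = omega_motor / 31 = 5.6751 rad/s
v = omega_joint * r = 5.6751 * 2.8
= 15.8904 m/s


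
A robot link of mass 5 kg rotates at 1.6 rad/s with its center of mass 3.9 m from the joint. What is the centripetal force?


F = m * omega^2 * r
= 5 * 1.6^2 * 3.9
= 5 * 2.56 * 3.9
= 49.92 N


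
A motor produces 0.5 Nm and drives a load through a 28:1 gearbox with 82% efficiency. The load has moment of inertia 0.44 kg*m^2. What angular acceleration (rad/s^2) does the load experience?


tau_out = tau_motor * N * eta
= 0.5 * 28 * 0.82 = 11.48 Nm
alpha = tau_out / I = 11.48 / 0.44
= 26.0909 rad/s^2


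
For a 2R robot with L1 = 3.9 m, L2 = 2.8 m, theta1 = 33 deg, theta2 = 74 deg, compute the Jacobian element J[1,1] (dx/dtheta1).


J[1,1] = -L1*sin(t1) - L2*sin(t1+t2)
= -3.9*sin(33) - 2.8*sin(107)
= -4.8017


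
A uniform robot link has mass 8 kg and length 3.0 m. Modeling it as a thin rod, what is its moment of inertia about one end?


I = (1/3) * m * L^2
= (1/3) * 8 * 3.0^2
= 0.333333 * 8 * 9.0
= 24.0 kg*m^2


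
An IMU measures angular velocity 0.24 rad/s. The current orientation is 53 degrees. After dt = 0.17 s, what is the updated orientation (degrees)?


delta_theta = w * dt = 0.24 * 0.17 = 0.0408 rad
= 2.3377 deg
theta_new = 53 + 2.3377 = 55.3377 deg


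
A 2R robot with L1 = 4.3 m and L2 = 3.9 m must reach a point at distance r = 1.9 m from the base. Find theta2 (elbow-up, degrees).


cos(theta2) = (r^2 - L1^2 - L2^2) / (2*L1*L2)
cos(theta2) = (3.61 - 18.49 - 15.21) / 33.54
cos(theta2) = -0.897138
theta2 = 153.7844 degrees


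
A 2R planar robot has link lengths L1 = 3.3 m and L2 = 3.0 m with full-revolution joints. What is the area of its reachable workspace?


r_max = L1 + L2 = 6.3 m
r_min = |L1 - L2| = 0.3 m
Area = pi*(r_max^2 - r_min^2)
= pi*(39.69 - 0.09)
= pi * 39.6
= 124.4071 m^2


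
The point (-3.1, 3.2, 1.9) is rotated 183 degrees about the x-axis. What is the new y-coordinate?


Rotation about x-axis: y' = y*cos(theta) - z*sin(theta)
= 3.2 * -0.9986 - 1.9 * -0.0523
= -3.0962


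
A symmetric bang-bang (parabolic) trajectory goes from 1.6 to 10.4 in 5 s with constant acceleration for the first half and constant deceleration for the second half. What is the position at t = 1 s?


Symmetric rest-to-rest: each phase covers (pf-p0)/2 in time T/2. 0.5*a*(T/2)^2 = (pf-p0)/2 => a = 4*(pf-p0)/T^2
a = 4*(10.4-1.6)/5^2 = 1.408
t = 1 is in the acceleration phase (t <= T/2).
p = p0 + 0.5*a*t^2 = 1.6 + 0.5*1.408*1^2
= 2.304


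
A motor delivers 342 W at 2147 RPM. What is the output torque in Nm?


omega = 2147 * 2*pi/60 = 224.8333 rad/s
tau = P / omega = 342 / 224.8333
= 1.5211 Nm


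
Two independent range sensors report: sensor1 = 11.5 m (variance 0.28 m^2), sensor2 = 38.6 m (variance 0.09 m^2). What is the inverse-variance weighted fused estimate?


w1 = (1/var1) / (1/var1 + 1/var2)
   = 3.5714 / (3.5714 + 11.1111) = 0.2432
w2 = 1 - w1 = 0.7568
fused = w1*s1 + w2*s2 = 2.7973 + 29.2108
= 32.0081 m


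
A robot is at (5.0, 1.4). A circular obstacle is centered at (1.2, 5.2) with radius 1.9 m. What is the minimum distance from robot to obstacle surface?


center_dist = sqrt((5.0-1.2)^2 + (1.4-5.2)^2)
= sqrt(14.44 + 14.44)
= 5.374
min_dist = center_dist - radius = 5.374 - 1.9 = 3.474 m


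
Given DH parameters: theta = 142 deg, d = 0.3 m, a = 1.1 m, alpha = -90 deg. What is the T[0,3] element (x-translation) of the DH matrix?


T[0,3] = a * cos(theta)
= 1.1 * cos(142 deg)
= 1.1 * -0.788
= -0.8668


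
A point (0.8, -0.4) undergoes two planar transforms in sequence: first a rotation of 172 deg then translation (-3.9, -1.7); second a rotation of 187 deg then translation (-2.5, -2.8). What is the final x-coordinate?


After transform 1:
x1 = cos(172)*0.8 - sin(172)*-0.4 + -3.9 = -4.6365
y1 = sin(172)*0.8 + cos(172)*-0.4 + -1.7 = -1.1926
After transform 2:
x2 = cos(187)*-4.6365 - sin(187)*-1.1926 + -2.5
= 1.9566


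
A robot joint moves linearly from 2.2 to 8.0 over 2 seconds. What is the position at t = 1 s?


s = t/T = 1/2 = 0.5
p(t) = p0 + (pf-p0)*s
= 2.2 + (8.0 - 2.2) * 0.5
= 5.1


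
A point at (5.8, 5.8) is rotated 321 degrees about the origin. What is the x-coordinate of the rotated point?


x' = x*cos(theta) - y*sin(theta)
cos(321 deg) = 0.7771, sin(321 deg) = -0.6293
x' = 5.8 * 0.7771 - 5.8 * -0.6293
= 4.5074 - -3.6501
= 8.1575


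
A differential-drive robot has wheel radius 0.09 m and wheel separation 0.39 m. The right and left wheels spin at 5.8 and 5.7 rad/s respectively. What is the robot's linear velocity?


vR = r*wR = 0.09*5.8 = 0.522 m/s
vL = r*wL = 0.09*5.7 = 0.513 m/s
v = (vR+vL)/2 = 0.5175 m/s
omega = (vR-vL)/L = 0.0231 rad/s
linear velocity = 0.5175 m/s


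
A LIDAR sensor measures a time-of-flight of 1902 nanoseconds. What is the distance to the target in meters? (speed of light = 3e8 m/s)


tof = 1902 ns = 1.902e-06 s
dist = c * tof / 2
= 3e8 * 1.902e-06 / 2
= 285.3 m


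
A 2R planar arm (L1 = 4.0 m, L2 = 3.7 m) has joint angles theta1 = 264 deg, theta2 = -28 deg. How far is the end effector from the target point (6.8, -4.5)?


End effector via forward kinematics:
x = L1*cos(t1) + L2*cos(t1+t2) = -2.4871
y = L1*sin(t1) + L2*sin(t1+t2) = -7.0455
Distance to target:
d = sqrt((6.8 - -2.4871)^2 + (-4.5 - -7.0455)^2)
= sqrt(86.2507 + 6.4797)
= 9.6297 m


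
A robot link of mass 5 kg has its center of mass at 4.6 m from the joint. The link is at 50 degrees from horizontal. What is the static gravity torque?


tau = m*g*L*cos(angle)
= 5 * 9.81 * 4.6 * cos(50 deg)
= 5 * 9.81 * 4.6 * 0.6428
= 145.0322 Nm


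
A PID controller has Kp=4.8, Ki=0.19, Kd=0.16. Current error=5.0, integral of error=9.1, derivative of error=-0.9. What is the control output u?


u = Kp*e + Ki*int(e) + Kd*de/dt
= 4.8*5.0 + 0.19*9.1 + 0.16*(-0.9)
= 24.0 + 1.729 + -0.144
= 25.585


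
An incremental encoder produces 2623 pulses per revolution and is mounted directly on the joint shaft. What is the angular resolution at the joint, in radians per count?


counts per rev = 2623
resolution = 2*pi / 2623
= 0.0024 rad/count


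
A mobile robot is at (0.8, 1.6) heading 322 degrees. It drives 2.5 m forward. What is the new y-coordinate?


y_new = y0 + d*sin(theta)
= 1.6 + 2.5*sin(322)
= 1.6 + -1.5392
= 0.0608


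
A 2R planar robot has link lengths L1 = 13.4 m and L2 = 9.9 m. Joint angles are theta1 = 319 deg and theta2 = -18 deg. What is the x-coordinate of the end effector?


Convert angles to radians: theta1 = 5.5676, theta2 = -0.3142
x = L1*cos(theta1) + L2*cos(theta1+theta2)
x = 10.1131 + 5.0989
x = 15.212


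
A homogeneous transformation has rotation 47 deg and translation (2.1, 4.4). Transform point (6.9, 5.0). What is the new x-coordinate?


x' = cos(theta)*px - sin(theta)*py + tx
= 0.682*6.9 - 0.7314*5.0 + 2.1
= 3.149


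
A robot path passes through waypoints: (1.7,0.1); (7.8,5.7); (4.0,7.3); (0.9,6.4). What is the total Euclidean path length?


Segment lengths:
  seg1 = sqrt((6.1)^2 + (5.6)^2) = 8.2807
  seg2 = sqrt((-3.8)^2 + (1.6)^2) = 4.1231
  seg3 = sqrt((-3.1)^2 + (-0.9)^2) = 3.228
Total = 15.6318


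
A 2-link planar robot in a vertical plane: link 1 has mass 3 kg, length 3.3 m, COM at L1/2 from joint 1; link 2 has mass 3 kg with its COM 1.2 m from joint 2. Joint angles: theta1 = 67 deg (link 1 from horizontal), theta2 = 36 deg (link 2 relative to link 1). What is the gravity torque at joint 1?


Horizontal distance from joint 1 to link-1 COM:
  x_c1 = (L1/2)*cos(t1) = 1.65 * 0.3907 = 0.6447 m
Horizontal distance from joint 1 to link-2 COM:
  x_c2 = L1*cos(t1) + Lc2*cos(t1+t2)
       = 3.3*0.3907 + 1.2*-0.225 = 1.0195 m
tau1 = m1*g*x_c1 + m2*g*x_c2
     = 3*9.81*0.6447 + 3*9.81*1.0195
     = 18.9737 + 30.003
     = 48.9768 Nm


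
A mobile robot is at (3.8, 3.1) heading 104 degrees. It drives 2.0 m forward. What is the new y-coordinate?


y_new = y0 + d*sin(theta)
= 3.1 + 2.0*sin(104)
= 3.1 + 1.9406
= 5.0406


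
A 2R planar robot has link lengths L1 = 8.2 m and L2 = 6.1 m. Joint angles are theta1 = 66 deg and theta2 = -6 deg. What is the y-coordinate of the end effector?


Convert angles to radians: theta1 = 1.1519, theta2 = -0.1047
y = L1*sin(theta1) + L2*sin(theta1+theta2)
y = 7.4911 + 5.2828
y = 12.7738


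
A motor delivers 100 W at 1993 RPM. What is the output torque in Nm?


omega = 1993 * 2*pi/60 = 208.7065 rad/s
tau = P / omega = 100 / 208.7065
= 0.4791 Nm


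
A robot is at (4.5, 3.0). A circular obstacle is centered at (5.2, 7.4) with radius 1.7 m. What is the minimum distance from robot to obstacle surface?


center_dist = sqrt((4.5-5.2)^2 + (3.0-7.4)^2)
= sqrt(0.49 + 19.36)
= 4.4553
min_dist = center_dist - radius = 4.4553 - 1.7 = 2.7553 m


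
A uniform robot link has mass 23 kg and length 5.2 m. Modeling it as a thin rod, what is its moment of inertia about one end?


I = (1/3) * m * L^2
= (1/3) * 23 * 5.2^2
= 0.333333 * 23 * 27.04
= 207.3067 kg*m^2


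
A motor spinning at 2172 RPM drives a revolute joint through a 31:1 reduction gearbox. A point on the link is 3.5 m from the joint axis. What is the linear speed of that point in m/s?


omega_motor = 2172 * 2*pi/60 = 227.4513 rad/s
omega_joint = omega_motor / 31 = 7.3371 rad/s
v = omega_joint * r = 7.3371 * 3.5
= 25.68 m/s


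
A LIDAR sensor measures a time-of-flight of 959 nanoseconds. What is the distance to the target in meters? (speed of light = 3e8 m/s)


tof = 959 ns = 9.59e-07 s
dist = c * tof / 2
= 3e8 * 9.59e-07 / 2
= 143.85 m


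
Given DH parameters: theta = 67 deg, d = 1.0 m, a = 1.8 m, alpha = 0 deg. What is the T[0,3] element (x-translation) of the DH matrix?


T[0,3] = a * cos(theta)
= 1.8 * cos(67 deg)
= 1.8 * 0.3907
= 0.7033


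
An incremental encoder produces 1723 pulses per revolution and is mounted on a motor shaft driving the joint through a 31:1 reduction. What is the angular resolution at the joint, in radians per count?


counts per rev = 1723
effective counts at joint = 1723 * 31 = 53413
resolution = 2*pi / 53413
= 1.1763e-04 rad/count


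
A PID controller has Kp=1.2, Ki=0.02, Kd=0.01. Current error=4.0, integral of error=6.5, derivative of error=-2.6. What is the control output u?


u = Kp*e + Ki*int(e) + Kd*de/dt
= 1.2*4.0 + 0.02*6.5 + 0.01*(-2.6)
= 4.8 + 0.13 + -0.026
= 4.904


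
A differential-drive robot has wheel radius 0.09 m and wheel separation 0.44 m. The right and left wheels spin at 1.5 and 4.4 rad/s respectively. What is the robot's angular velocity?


vR = r*wR = 0.09*1.5 = 0.135 m/s
vL = r*wL = 0.09*4.4 = 0.396 m/s
v = (vR+vL)/2 = 0.2655 m/s
omega = (vR-vL)/L = -0.5932 rad/s
angular velocity = -0.5932 rad/s


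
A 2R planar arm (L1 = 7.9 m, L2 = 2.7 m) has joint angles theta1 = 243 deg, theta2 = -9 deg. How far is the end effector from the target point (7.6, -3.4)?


End effector via forward kinematics:
x = L1*cos(t1) + L2*cos(t1+t2) = -5.1735
y = L1*sin(t1) + L2*sin(t1+t2) = -9.2233
Distance to target:
d = sqrt((7.6 - -5.1735)^2 + (-3.4 - -9.2233)^2)
= sqrt(163.1635 + 33.9108)
= 14.0383 m


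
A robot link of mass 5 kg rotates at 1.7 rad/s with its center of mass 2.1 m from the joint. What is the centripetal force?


F = m * omega^2 * r
= 5 * 1.7^2 * 2.1
= 5 * 2.89 * 2.1
= 30.345 N


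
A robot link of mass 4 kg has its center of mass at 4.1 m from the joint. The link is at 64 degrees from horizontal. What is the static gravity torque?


tau = m*g*L*cos(angle)
= 4 * 9.81 * 4.1 * cos(64 deg)
= 4 * 9.81 * 4.1 * 0.4384
= 70.5269 Nm


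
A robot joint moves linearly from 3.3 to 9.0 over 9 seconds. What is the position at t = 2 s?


s = t/T = 2/9 = 0.2222
p(t) = p0 + (pf-p0)*s
= 3.3 + (9.0 - 3.3) * 0.2222
= 4.5667


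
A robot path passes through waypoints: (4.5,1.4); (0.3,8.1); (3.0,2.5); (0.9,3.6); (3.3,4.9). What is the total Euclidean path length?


Segment lengths:
  seg1 = sqrt((-4.2)^2 + (6.7)^2) = 7.9076
  seg2 = sqrt((2.7)^2 + (-5.6)^2) = 6.2169
  seg3 = sqrt((-2.1)^2 + (1.1)^2) = 2.3707
  seg4 = sqrt((2.4)^2 + (1.3)^2) = 2.7295
Total = 19.2246


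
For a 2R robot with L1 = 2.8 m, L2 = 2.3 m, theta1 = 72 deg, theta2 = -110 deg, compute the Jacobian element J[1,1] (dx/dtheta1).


J[1,1] = -L1*sin(t1) - L2*sin(t1+t2)
= -2.8*sin(72) - 2.3*sin(-38)
= -1.2469


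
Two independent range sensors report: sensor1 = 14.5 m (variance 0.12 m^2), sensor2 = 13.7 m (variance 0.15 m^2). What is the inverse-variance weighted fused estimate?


w1 = (1/var1) / (1/var1 + 1/var2)
   = 8.3333 / (8.3333 + 6.6667) = 0.5556
w2 = 1 - w1 = 0.4444
fused = w1*s1 + w2*s2 = 8.0556 + 6.0889
= 14.1444 m


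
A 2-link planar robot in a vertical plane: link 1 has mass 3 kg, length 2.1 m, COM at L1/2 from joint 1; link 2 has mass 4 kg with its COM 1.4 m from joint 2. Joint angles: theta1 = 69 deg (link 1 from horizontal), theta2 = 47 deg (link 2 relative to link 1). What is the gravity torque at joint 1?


Horizontal distance from joint 1 to link-1 COM:
  x_c1 = (L1/2)*cos(t1) = 1.05 * 0.3584 = 0.3763 m
Horizontal distance from joint 1 to link-2 COM:
  x_c2 = L1*cos(t1) + Lc2*cos(t1+t2)
       = 2.1*0.3584 + 1.4*-0.4384 = 0.1389 m
tau1 = m1*g*x_c1 + m2*g*x_c2
     = 3*9.81*0.3763 + 4*9.81*0.1389
     = 11.0741 + 5.4486
     = 16.5227 Nm


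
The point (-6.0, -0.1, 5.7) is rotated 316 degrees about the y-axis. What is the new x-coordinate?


Rotation about y-axis: x' = x*cos(theta) + z*sin(theta)
= -6.0 * 0.7193 + 5.7 * -0.6947
= -8.2756


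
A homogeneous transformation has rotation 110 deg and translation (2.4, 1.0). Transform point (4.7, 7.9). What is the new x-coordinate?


x' = cos(theta)*px - sin(theta)*py + tx
= -0.342*4.7 - 0.9397*7.9 + 2.4
= -6.6311


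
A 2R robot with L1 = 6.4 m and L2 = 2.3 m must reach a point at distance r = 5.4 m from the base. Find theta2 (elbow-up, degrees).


cos(theta2) = (r^2 - L1^2 - L2^2) / (2*L1*L2)
cos(theta2) = (29.16 - 40.96 - 5.29) / 29.44
cos(theta2) = -0.580503
theta2 = 125.4859 degrees


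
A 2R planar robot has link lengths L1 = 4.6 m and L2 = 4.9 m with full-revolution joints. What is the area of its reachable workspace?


r_max = L1 + L2 = 9.5 m
r_min = |L1 - L2| = 0.3 m
Area = pi*(r_max^2 - r_min^2)
= pi*(90.25 - 0.09)
= pi * 90.16
= 283.246 m^2


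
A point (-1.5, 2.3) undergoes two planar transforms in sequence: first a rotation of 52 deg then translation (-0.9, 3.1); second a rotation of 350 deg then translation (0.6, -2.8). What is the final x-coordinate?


After transform 1:
x1 = cos(52)*-1.5 - sin(52)*2.3 + -0.9 = -3.6359
y1 = sin(52)*-1.5 + cos(52)*2.3 + 3.1 = 3.334
After transform 2:
x2 = cos(350)*-3.6359 - sin(350)*3.334 + 0.6
= -2.4017


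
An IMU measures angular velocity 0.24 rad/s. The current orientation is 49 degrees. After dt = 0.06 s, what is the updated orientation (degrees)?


delta_theta = w * dt = 0.24 * 0.06 = 0.0144 rad
= 0.8251 deg
theta_new = 49 + 0.8251 = 49.8251 deg


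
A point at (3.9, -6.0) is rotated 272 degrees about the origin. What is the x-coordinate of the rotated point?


x' = x*cos(theta) - y*sin(theta)
cos(272 deg) = 0.0349, sin(272 deg) = -0.9994
x' = 3.9 * 0.0349 - -6.0 * -0.9994
= 0.1361 - 5.9963
= -5.8602


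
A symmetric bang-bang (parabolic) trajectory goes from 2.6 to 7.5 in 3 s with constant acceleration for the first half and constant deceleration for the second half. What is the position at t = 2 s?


Symmetric rest-to-rest: each phase covers (pf-p0)/2 in time T/2. 0.5*a*(T/2)^2 = (pf-p0)/2 => a = 4*(pf-p0)/T^2
a = 4*(7.5-2.6)/3^2 = 2.1778
t = 2 is in the deceleration phase (t > T/2).
p = pf - 0.5*a*(T-t)^2 = 7.5 - 0.5*2.1778*1^2
= 6.4111


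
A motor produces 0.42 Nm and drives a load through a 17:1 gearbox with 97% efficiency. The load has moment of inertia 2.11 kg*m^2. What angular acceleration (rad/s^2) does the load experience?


tau_out = tau_motor * N * eta
= 0.42 * 17 * 0.97 = 6.9258 Nm
alpha = tau_out / I = 6.9258 / 2.11
= 3.2824 rad/s^2


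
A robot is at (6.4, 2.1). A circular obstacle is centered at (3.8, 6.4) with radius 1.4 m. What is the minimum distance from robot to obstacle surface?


center_dist = sqrt((6.4-3.8)^2 + (2.1-6.4)^2)
= sqrt(6.76 + 18.49)
= 5.0249
min_dist = center_dist - radius = 5.0249 - 1.4 = 3.6249 m


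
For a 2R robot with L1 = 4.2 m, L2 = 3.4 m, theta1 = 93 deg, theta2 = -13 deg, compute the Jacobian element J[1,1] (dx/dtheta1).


J[1,1] = -L1*sin(t1) - L2*sin(t1+t2)
= -4.2*sin(93) - 3.4*sin(80)
= -7.5426


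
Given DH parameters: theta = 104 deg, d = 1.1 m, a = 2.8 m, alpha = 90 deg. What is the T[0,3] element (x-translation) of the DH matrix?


T[0,3] = a * cos(theta)
= 2.8 * cos(104 deg)
= 2.8 * -0.2419
= -0.6774


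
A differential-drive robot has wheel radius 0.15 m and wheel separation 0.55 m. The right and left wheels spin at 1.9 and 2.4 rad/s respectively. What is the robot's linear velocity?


vR = r*wR = 0.15*1.9 = 0.285 m/s
vL = r*wL = 0.15*2.4 = 0.36 m/s
v = (vR+vL)/2 = 0.3225 m/s
omega = (vR-vL)/L = -0.1364 rad/s
linear velocity = 0.3225 m/s


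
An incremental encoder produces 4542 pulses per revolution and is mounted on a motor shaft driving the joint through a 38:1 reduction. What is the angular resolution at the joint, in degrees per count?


counts per rev = 4542
effective counts at joint = 4542 * 38 = 172596
resolution = 360 / 172596
= 0.0021 deg/count


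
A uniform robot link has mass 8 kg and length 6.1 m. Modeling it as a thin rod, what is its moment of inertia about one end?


I = (1/3) * m * L^2
= (1/3) * 8 * 6.1^2
= 0.333333 * 8 * 37.21
= 99.2267 kg*m^2


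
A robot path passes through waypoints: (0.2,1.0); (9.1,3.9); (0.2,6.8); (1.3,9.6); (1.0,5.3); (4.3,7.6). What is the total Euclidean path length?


Segment lengths:
  seg1 = sqrt((8.9)^2 + (2.9)^2) = 9.3606
  seg2 = sqrt((-8.9)^2 + (2.9)^2) = 9.3606
  seg3 = sqrt((1.1)^2 + (2.8)^2) = 3.0083
  seg4 = sqrt((-0.3)^2 + (-4.3)^2) = 4.3105
  seg5 = sqrt((3.3)^2 + (2.3)^2) = 4.0224
Total = 30.0623


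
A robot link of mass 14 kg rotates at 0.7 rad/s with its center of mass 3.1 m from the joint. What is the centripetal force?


F = m * omega^2 * r
= 14 * 0.7^2 * 3.1
= 14 * 0.49 * 3.1
= 21.266 N


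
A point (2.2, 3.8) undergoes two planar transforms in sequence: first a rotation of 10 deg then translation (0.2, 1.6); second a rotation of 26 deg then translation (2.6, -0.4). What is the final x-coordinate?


After transform 1:
x1 = cos(10)*2.2 - sin(10)*3.8 + 0.2 = 1.7067
y1 = sin(10)*2.2 + cos(10)*3.8 + 1.6 = 5.7243
After transform 2:
x2 = cos(26)*1.7067 - sin(26)*5.7243 + 2.6
= 1.6246


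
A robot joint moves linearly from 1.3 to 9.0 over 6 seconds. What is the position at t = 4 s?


s = t/T = 4/6 = 0.6667
p(t) = p0 + (pf-p0)*s
= 1.3 + (9.0 - 1.3) * 0.6667
= 6.4333


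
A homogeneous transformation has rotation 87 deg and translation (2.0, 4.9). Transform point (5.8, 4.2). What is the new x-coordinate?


x' = cos(theta)*px - sin(theta)*py + tx
= 0.0523*5.8 - 0.9986*4.2 + 2.0
= -1.8907


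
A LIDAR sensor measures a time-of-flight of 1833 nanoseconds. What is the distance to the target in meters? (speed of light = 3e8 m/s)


tof = 1833 ns = 1.833e-06 s
dist = c * tof / 2
= 3e8 * 1.833e-06 / 2
= 274.95 m


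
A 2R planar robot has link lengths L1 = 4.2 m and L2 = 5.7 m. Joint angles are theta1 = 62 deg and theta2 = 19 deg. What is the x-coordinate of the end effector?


Convert angles to radians: theta1 = 1.0821, theta2 = 0.3316
x = L1*cos(theta1) + L2*cos(theta1+theta2)
x = 1.9718 + 0.8917
x = 2.8635


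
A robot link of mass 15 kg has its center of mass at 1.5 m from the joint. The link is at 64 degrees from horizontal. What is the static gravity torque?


tau = m*g*L*cos(angle)
= 15 * 9.81 * 1.5 * cos(64 deg)
= 15 * 9.81 * 1.5 * 0.4384
= 96.7595 Nm


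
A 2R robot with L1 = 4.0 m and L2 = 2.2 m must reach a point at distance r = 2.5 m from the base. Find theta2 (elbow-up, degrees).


cos(theta2) = (r^2 - L1^2 - L2^2) / (2*L1*L2)
cos(theta2) = (6.25 - 16.0 - 4.84) / 17.6
cos(theta2) = -0.828977
theta2 = 145.9938 degrees


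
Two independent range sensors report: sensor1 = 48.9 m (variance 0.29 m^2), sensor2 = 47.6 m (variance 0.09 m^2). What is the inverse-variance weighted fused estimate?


w1 = (1/var1) / (1/var1 + 1/var2)
   = 3.4483 / (3.4483 + 11.1111) = 0.2368
w2 = 1 - w1 = 0.7632
fused = w1*s1 + w2*s2 = 11.5816 + 36.3263
= 47.9079 m


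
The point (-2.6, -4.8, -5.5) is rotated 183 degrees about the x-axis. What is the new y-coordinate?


Rotation about x-axis: y' = y*cos(theta) - z*sin(theta)
= -4.8 * -0.9986 - -5.5 * -0.0523
= 4.5056


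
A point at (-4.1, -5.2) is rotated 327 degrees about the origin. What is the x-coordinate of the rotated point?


x' = x*cos(theta) - y*sin(theta)
cos(327 deg) = 0.8387, sin(327 deg) = -0.5446
x' = -4.1 * 0.8387 - -5.2 * -0.5446
= -3.4385 - 2.8321
= -6.2707


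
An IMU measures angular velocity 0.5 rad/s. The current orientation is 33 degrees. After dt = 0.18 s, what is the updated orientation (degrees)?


delta_theta = w * dt = 0.5 * 0.18 = 0.09 rad
= 5.1566 deg
theta_new = 33 + 5.1566 = 38.1566 deg


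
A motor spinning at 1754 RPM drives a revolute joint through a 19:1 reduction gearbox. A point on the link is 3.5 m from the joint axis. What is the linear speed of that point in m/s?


omega_motor = 1754 * 2*pi/60 = 183.6785 rad/s
omega_joint = omega_motor / 19 = 9.6673 rad/s
v = omega_joint * r = 9.6673 * 3.5
= 33.8355 m/s


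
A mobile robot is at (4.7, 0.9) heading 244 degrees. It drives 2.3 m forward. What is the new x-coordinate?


x_new = x0 + d*cos(theta)
= 4.7 + 2.3*cos(244)
= 4.7 + -1.0083
= 3.6917


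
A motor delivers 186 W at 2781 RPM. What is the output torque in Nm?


omega = 2781 * 2*pi/60 = 291.2256 rad/s
tau = P / omega = 186 / 291.2256
= 0.6387 Nm


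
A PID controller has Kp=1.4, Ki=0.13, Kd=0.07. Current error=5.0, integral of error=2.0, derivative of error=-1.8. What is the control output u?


u = Kp*e + Ki*int(e) + Kd*de/dt
= 1.4*5.0 + 0.13*2.0 + 0.07*(-1.8)
= 7.0 + 0.26 + -0.126
= 7.134


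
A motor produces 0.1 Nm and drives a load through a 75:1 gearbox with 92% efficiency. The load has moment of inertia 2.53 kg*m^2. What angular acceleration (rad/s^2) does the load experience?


tau_out = tau_motor * N * eta
= 0.1 * 75 * 0.92 = 6.9 Nm
alpha = tau_out / I = 6.9 / 2.53
= 2.7273 rad/s^2


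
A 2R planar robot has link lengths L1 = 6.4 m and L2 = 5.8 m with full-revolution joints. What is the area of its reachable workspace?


r_max = L1 + L2 = 12.2 m
r_min = |L1 - L2| = 0.6 m
Area = pi*(r_max^2 - r_min^2)
= pi*(148.84 - 0.36)
= pi * 148.48
= 466.4637 m^2


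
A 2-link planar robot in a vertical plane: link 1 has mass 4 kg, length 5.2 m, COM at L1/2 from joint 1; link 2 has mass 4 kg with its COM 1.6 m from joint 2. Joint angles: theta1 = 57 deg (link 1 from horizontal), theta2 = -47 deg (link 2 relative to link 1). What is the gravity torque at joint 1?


Horizontal distance from joint 1 to link-1 COM:
  x_c1 = (L1/2)*cos(t1) = 2.6 * 0.5446 = 1.4161 m
Horizontal distance from joint 1 to link-2 COM:
  x_c2 = L1*cos(t1) + Lc2*cos(t1+t2)
       = 5.2*0.5446 + 1.6*0.9848 = 4.4078 m
tau1 = m1*g*x_c1 + m2*g*x_c2
     = 4*9.81*1.4161 + 4*9.81*4.4078
     = 55.5663 + 172.9627
     = 228.5289 Nm


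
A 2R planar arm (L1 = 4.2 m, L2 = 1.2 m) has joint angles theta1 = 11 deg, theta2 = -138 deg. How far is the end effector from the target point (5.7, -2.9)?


End effector via forward kinematics:
x = L1*cos(t1) + L2*cos(t1+t2) = 3.4007
y = L1*sin(t1) + L2*sin(t1+t2) = -0.157
Distance to target:
d = sqrt((5.7 - 3.4007)^2 + (-2.9 - -0.157)^2)
= sqrt(5.287 + 7.5242)
= 3.5793 m


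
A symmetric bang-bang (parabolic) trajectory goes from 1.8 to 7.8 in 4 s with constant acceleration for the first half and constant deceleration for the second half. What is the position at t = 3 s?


Symmetric rest-to-rest: each phase covers (pf-p0)/2 in time T/2. 0.5*a*(T/2)^2 = (pf-p0)/2 => a = 4*(pf-p0)/T^2
a = 4*(7.8-1.8)/4^2 = 1.5
t = 3 is in the deceleration phase (t > T/2).
p = pf - 0.5*a*(T-t)^2 = 7.8 - 0.5*1.5*1^2
= 7.05


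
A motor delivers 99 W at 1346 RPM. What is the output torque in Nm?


omega = 1346 * 2*pi/60 = 140.9528 rad/s
tau = P / omega = 99 / 140.9528
= 0.7024 Nm


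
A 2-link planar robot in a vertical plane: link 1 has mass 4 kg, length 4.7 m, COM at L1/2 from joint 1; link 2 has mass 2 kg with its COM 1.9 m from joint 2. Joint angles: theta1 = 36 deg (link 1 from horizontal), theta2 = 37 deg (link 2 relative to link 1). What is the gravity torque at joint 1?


Horizontal distance from joint 1 to link-1 COM:
  x_c1 = (L1/2)*cos(t1) = 2.35 * 0.809 = 1.9012 m
Horizontal distance from joint 1 to link-2 COM:
  x_c2 = L1*cos(t1) + Lc2*cos(t1+t2)
       = 4.7*0.809 + 1.9*0.2924 = 4.3579 m
tau1 = m1*g*x_c1 + m2*g*x_c2
     = 4*9.81*1.9012 + 2*9.81*4.3579
     = 74.6027 + 85.5017
     = 160.1044 Nm


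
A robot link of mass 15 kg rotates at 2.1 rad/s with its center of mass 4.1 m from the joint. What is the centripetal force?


F = m * omega^2 * r
= 15 * 2.1^2 * 4.1
= 15 * 4.41 * 4.1
= 271.215 N


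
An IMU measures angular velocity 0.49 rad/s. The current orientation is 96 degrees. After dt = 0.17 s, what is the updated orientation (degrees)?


delta_theta = w * dt = 0.49 * 0.17 = 0.0833 rad
= 4.7727 deg
theta_new = 96 + 4.7727 = 100.7727 deg


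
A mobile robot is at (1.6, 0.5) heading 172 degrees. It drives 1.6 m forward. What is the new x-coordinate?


x_new = x0 + d*cos(theta)
= 1.6 + 1.6*cos(172)
= 1.6 + -1.5844
= 0.0156


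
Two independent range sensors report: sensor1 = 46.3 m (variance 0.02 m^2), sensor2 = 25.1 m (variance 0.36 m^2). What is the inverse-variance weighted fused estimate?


w1 = (1/var1) / (1/var1 + 1/var2)
   = 50.0 / (50.0 + 2.7778) = 0.9474
w2 = 1 - w1 = 0.0526
fused = w1*s1 + w2*s2 = 43.8632 + 1.3211
= 45.1842 m


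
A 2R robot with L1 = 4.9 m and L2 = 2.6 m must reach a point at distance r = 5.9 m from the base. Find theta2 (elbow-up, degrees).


cos(theta2) = (r^2 - L1^2 - L2^2) / (2*L1*L2)
cos(theta2) = (34.81 - 24.01 - 6.76) / 25.48
cos(theta2) = 0.158556
theta2 = 80.8769 degrees


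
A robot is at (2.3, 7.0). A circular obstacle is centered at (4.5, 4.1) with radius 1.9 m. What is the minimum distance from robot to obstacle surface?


center_dist = sqrt((2.3-4.5)^2 + (7.0-4.1)^2)
= sqrt(4.84 + 8.41)
= 3.6401
min_dist = center_dist - radius = 3.6401 - 1.9 = 1.7401 m


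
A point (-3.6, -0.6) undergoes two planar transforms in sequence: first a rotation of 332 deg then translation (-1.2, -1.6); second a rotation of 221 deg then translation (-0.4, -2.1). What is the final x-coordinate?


After transform 1:
x1 = cos(332)*-3.6 - sin(332)*-0.6 + -1.2 = -4.6603
y1 = sin(332)*-3.6 + cos(332)*-0.6 + -1.6 = -0.4397
After transform 2:
x2 = cos(221)*-4.6603 - sin(221)*-0.4397 + -0.4
= 2.8287


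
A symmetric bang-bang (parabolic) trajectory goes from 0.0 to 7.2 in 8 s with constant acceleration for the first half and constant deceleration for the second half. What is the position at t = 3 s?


Symmetric rest-to-rest: each phase covers (pf-p0)/2 in time T/2. 0.5*a*(T/2)^2 = (pf-p0)/2 => a = 4*(pf-p0)/T^2
a = 4*(7.2-0.0)/8^2 = 0.45
t = 3 is in the acceleration phase (t <= T/2).
p = p0 + 0.5*a*t^2 = 0.0 + 0.5*0.45*3^2
= 2.025


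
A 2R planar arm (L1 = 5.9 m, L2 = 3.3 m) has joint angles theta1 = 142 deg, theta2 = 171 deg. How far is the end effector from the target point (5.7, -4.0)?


End effector via forward kinematics:
x = L1*cos(t1) + L2*cos(t1+t2) = -2.3987
y = L1*sin(t1) + L2*sin(t1+t2) = 1.2189
Distance to target:
d = sqrt((5.7 - -2.3987)^2 + (-4.0 - 1.2189)^2)
= sqrt(65.5884 + 27.2373)
= 9.6346 m


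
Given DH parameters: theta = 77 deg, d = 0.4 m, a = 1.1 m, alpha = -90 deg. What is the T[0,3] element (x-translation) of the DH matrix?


T[0,3] = a * cos(theta)
= 1.1 * cos(77 deg)
= 1.1 * 0.225
= 0.2474


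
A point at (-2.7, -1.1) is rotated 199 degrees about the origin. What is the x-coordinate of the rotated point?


x' = x*cos(theta) - y*sin(theta)
cos(199 deg) = -0.9455, sin(199 deg) = -0.3256
x' = -2.7 * -0.9455 - -1.1 * -0.3256
= 2.5529 - 0.3581
= 2.1948


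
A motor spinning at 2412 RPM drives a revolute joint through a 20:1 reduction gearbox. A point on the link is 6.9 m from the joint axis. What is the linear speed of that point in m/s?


omega_motor = 2412 * 2*pi/60 = 252.584 rad/s
omega_joint = omega_motor / 20 = 12.6292 rad/s
v = omega_joint * r = 12.6292 * 6.9
= 87.1415 m/s


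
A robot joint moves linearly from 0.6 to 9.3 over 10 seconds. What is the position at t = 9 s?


s = t/T = 9/10 = 0.9
p(t) = p0 + (pf-p0)*s
= 0.6 + (9.3 - 0.6) * 0.9
= 8.43


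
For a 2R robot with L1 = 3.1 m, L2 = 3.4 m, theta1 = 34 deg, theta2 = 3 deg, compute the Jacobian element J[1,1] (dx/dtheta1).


J[1,1] = -L1*sin(t1) - L2*sin(t1+t2)
= -3.1*sin(34) - 3.4*sin(37)
= -3.7797
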